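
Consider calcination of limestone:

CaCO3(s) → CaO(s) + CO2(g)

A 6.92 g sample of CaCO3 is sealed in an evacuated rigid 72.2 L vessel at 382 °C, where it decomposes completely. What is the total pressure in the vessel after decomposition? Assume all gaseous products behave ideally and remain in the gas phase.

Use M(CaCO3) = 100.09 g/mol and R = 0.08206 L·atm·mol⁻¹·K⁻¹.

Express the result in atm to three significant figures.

n(CaCO3) = 6.92 / 100.09 = 0.06914 mol
n(gas produced) = (1/1) × 0.06914 = 0.06914 mol
P = nRT/V = 0.06914 × 0.08206 × 655.15 / 72.2 = 0.05148 atm

0.0515 atm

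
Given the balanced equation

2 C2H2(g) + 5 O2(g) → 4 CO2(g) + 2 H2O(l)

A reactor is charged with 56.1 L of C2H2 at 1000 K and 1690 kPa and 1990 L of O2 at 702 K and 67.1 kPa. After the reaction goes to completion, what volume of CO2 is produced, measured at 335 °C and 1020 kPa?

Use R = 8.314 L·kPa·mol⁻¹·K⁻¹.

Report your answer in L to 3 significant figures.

90.7 L

n(C2H2) = PV/RT = (1690 × 56.1) / (8.314 × 1000) = 11.40 mol
n(O2) = PV/RT = (67.1 × 1990) / (8.314 × 702) = 22.88 mol
For 11.40 mol C2H2, stoichiometry requires (5/2) × 11.40 = 28.50 mol O2; 22.88 mol is available, so O2 is limiting.
n(CO2) = (4/5) × 22.88 = 18.30 mol
V(CO2) = nRT/P = 18.30 × 8.314 × 608.15 / 1020 = 90.71 L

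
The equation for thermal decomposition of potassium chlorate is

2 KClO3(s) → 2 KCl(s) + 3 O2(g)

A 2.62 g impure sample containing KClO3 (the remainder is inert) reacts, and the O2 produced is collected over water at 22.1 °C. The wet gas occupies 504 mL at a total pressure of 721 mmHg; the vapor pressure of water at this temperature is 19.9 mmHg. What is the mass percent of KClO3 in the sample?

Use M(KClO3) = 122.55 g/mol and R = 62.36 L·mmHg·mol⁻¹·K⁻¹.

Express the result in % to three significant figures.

59.8 %

P(O2) = 721 − 19.9 = 701.1 mmHg
n(O2) = PV/RT = (701.1 × 0.5040) / (62.36 × 295.25) = 0.01919 mol
n(KClO3) = (2/3) × 0.01919 = 0.01279 mol
m(KClO3) = 0.01279 × 122.55 = 1.567 g
%KClO3 = 1.567 / 2.62 × 100 = 59.81%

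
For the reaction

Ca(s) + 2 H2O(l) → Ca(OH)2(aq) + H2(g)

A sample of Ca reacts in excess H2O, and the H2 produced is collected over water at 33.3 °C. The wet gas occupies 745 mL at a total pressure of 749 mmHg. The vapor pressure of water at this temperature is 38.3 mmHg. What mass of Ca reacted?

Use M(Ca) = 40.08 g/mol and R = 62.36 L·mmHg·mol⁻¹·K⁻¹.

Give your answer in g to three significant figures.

1.11 g

P(H2) = 749 − 38.3 = 710.7 mmHg
n(H2) = PV/RT = (710.7 × 0.7450) / (62.36 × 306.45) = 0.02771 mol
n(Ca) = (1/1) × 0.02771 = 0.02771 mol
m(Ca) = 0.02771 × 40.08 = 1.111 g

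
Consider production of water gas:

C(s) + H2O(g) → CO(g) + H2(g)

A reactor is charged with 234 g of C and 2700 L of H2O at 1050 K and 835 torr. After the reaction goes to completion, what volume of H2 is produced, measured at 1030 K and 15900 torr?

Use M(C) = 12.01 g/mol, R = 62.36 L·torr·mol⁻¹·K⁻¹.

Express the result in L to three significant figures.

n(C) = 234 / 12.01 = 19.48 mol
n(H2O) = PV/RT = (835 × 2700) / (62.36 × 1050) = 34.43 mol
For 19.48 mol C, stoichiometry requires (1/1) × 19.48 = 19.48 mol H2O; 34.43 mol is available, so C is limiting.
n(H2) = (1/1) × 19.48 = 19.48 mol
V(H2) = nRT/P = 19.48 × 62.36 × 1030 / 15900 = 78.69 L

78.7 L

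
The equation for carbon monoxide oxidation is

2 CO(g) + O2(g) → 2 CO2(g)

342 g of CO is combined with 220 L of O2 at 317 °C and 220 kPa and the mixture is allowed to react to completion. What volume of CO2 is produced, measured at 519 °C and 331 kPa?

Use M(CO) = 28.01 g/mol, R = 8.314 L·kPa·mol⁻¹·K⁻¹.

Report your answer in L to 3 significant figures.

n(CO) = 342 / 28.01 = 12.21 mol
n(O2) = PV/RT = (220 × 220) / (8.314 × 590.15) = 9.864 mol
For 12.21 mol CO, stoichiometry requires (1/2) × 12.21 = 6.105 mol O2; 9.864 mol is available, so CO is limiting.
n(CO2) = (2/2) × 12.21 = 12.21 mol
V(CO2) = nRT/P = 12.21 × 8.314 × 792.15 / 331 = 242.9 L

243 L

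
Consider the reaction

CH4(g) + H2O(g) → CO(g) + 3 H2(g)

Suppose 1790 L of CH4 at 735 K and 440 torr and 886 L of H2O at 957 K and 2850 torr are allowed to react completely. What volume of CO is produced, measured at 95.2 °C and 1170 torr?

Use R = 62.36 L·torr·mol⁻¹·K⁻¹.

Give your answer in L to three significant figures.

337 L

n(CH4) = PV/RT = (440 × 1790) / (62.36 × 735) = 17.18 mol
n(H2O) = PV/RT = (2850 × 886) / (62.36 × 957) = 42.31 mol
For 17.18 mol CH4, stoichiometry requires (1/1) × 17.18 = 17.18 mol H2O; 42.31 mol is available, so CH4 is limiting.
n(CO) = (1/1) × 17.18 = 17.18 mol
V(CO) = nRT/P = 17.18 × 62.36 × 368.35 / 1170 = 337.3 L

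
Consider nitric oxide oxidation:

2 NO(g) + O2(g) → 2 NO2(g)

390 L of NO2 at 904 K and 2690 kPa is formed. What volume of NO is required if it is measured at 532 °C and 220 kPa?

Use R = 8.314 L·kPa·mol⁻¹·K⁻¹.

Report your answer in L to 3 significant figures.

4250 L

n(NO2) = PV/RT = (2690 × 390) / (8.314 × 904) = 139.6 mol
n(NO) = (2/2) × 139.6 = 139.6 mol
V = nRT/P = 139.6 × 8.314 × 805.15 / 220 = 4248 L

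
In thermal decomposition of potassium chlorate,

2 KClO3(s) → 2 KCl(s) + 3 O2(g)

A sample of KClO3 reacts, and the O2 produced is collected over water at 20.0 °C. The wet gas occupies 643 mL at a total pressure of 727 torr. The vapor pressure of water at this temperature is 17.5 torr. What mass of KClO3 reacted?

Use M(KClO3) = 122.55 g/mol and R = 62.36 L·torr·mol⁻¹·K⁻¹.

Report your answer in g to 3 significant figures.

2.04 g

P(O2) = 727 − 17.5 = 709.5 torr
n(O2) = PV/RT = (709.5 × 0.6430) / (62.36 × 293.15) = 0.02496 mol
n(KClO3) = (2/3) × 0.02496 = 0.01664 mol
m(KClO3) = 0.01664 × 122.55 = 2.039 g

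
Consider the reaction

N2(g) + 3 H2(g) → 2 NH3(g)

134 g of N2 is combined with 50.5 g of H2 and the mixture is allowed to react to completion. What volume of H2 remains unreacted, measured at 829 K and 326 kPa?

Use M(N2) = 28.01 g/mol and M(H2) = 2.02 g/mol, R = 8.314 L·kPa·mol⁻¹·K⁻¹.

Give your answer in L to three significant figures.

225 L

n(N2) = 134 / 28.01 = 4.784 mol
n(H2) = 50.5 / 2.02 = 25.00 mol
For 4.784 mol N2, stoichiometry requires (3/1) × 4.784 = 14.35 mol H2; 25.00 mol is available, so N2 is limiting.
n(H2) consumed = (3/1) × 4.784 = 14.35 mol; remaining = 25.00 − 14.35 = 10.65 mol
V(H2) = nRT/P = 10.65 × 8.314 × 829 / 326 = 225.2 L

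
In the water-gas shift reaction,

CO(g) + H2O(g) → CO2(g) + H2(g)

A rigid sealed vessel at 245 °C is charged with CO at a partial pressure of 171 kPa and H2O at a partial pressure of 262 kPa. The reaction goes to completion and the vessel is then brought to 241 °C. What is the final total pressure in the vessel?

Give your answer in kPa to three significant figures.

430 kPa

With V and T fixed, P_i ∝ n_i, so the mole ratios apply directly to partial pressures at 245 °C.
P(H2O) required for 171 kPa of CO = (1/1) × 171 = 171.0 kPa; available 262 kPa, so CO is limiting.
P(H2O) remaining = 262 − (1/1) × 171 = 91.00 kPa
P(gaseous products) = (1+1)/1 × 171 = 342.0 kPa
P_total at 245 °C = 91.00 + 342.0 = 433.0 kPa
Scaling to 241 °C: P = 433.0 × 514.15/518.15 = 429.7 kPa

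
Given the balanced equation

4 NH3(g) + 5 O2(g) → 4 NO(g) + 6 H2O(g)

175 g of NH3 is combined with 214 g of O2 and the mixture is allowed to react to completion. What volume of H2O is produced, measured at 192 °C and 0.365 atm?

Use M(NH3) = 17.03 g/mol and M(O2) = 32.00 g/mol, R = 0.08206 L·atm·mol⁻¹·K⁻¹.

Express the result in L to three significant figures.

839 L

n(NH3) = 175 / 17.03 = 10.28 mol
n(O2) = 214 / 32.00 = 6.688 mol
For 10.28 mol NH3, stoichiometry requires (5/4) × 10.28 = 12.85 mol O2; 6.688 mol is available, so O2 is limiting.
n(H2O) = (6/5) × 6.688 = 8.026 mol
V(H2O) = nRT/P = 8.026 × 0.08206 × 465.15 / 0.365 = 839.3 L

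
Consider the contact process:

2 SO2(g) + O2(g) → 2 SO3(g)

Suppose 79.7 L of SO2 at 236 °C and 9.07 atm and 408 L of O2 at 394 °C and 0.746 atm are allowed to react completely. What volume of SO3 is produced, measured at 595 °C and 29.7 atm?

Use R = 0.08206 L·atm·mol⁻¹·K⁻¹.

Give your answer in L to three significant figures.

26.7 L

n(SO2) = PV/RT = (9.07 × 79.7) / (0.08206 × 509.15) = 17.30 mol
n(O2) = PV/RT = (0.746 × 408) / (0.08206 × 667.15) = 5.560 mol
For 17.30 mol SO2, stoichiometry requires (1/2) × 17.30 = 8.650 mol O2; 5.560 mol is available, so O2 is limiting.
n(SO3) = (2/1) × 5.560 = 11.12 mol
V(SO3) = nRT/P = 11.12 × 0.08206 × 868.15 / 29.7 = 26.67 L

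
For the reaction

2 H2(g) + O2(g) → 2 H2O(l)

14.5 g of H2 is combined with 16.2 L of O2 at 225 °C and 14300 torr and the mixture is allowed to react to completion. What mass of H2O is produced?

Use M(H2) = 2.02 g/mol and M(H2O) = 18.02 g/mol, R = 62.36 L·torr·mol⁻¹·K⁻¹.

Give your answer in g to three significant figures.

129 g

n(H2) = 14.5 / 2.02 = 7.178 mol
n(O2) = PV/RT = (14300 × 16.2) / (62.36 × 498.15) = 7.457 mol
For 7.178 mol H2, stoichiometry requires (1/2) × 7.178 = 3.589 mol O2; 7.457 mol is available, so H2 is limiting.
n(H2O) = (2/2) × 7.178 = 7.178 mol
m(H2O) = 7.178 × 18.02 = 129.3 g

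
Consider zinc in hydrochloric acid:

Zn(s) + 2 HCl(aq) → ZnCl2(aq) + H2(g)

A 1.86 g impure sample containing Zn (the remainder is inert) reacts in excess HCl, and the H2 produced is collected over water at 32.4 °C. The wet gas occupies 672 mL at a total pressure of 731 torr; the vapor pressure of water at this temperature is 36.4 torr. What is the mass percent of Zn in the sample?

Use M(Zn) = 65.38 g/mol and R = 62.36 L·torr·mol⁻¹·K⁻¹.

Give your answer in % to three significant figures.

86.1 %

P(H2) = 731 − 36.4 = 694.6 torr
n(H2) = PV/RT = (694.6 × 0.6720) / (62.36 × 305.55) = 0.02450 mol
n(Zn) = (1/1) × 0.02450 = 0.02450 mol
m(Zn) = 0.02450 × 65.38 = 1.602 g
%Zn = 1.602 / 1.86 × 100 = 86.13%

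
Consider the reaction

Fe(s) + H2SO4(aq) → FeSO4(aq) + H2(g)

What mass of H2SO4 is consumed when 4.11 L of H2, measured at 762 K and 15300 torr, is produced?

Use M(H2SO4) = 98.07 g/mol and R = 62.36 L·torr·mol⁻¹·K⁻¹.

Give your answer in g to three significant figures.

n(H2) = PV/RT = (15300 × 4.11) / (62.36 × 762) = 1.323 mol
n(H2SO4) = (1/1) × 1.323 = 1.323 mol
m(H2SO4) = 1.323 × 98.07 = 129.7 g

130 g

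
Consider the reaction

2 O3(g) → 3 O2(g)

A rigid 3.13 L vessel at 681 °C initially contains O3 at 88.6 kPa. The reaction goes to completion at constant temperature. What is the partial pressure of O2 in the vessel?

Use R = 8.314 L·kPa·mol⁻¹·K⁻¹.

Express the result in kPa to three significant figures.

133 kPa

n(O3)₀ = PV/RT = (88.6 × 3.13) / (8.314 × 954.15) = 0.03496 mol
n(O2) = (3/2) × 0.03496 = 0.05244 mol
P(O2) = nRT/V = 0.05244 × 8.314 × 954.15 / 3.13 = 132.9 kPa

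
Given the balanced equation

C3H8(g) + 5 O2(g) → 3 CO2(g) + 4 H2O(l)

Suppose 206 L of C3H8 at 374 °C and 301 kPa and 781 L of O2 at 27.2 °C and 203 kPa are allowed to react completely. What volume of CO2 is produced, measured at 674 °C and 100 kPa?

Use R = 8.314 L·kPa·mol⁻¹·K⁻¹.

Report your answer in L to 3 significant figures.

2720 L

n(C3H8) = PV/RT = (301 × 206) / (8.314 × 647.15) = 11.52 mol
n(O2) = PV/RT = (203 × 781) / (8.314 × 300.35) = 63.49 mol
For 11.52 mol C3H8, stoichiometry requires (5/1) × 11.52 = 57.60 mol O2; 63.49 mol is available, so C3H8 is limiting.
n(CO2) = (3/1) × 11.52 = 34.56 mol
V(CO2) = nRT/P = 34.56 × 8.314 × 947.15 / 100 = 2721 L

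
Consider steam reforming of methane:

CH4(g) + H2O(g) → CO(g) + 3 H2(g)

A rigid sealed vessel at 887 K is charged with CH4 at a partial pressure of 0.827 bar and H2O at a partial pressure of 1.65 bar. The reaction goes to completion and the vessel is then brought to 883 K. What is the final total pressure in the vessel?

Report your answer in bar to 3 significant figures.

4.11 bar

Because the vessel is rigid and T is held at 887 K, work the stoichiometry in partial pressures (P_i = n_iRT/V).
P(H2O) required for 0.827 bar of CH4 = (1/1) × 0.827 = 0.8270 bar; available 1.65 bar, so CH4 is limiting.
P(H2O) remaining = 1.65 − (1/1) × 0.827 = 0.8230 bar
P(gaseous products) = (1+3)/1 × 0.827 = 3.308 bar
P_total at 887 K = 0.8230 + 3.308 = 4.131 bar
Scaling to 883 K: P = 4.131 × 883/887 = 4.112 bar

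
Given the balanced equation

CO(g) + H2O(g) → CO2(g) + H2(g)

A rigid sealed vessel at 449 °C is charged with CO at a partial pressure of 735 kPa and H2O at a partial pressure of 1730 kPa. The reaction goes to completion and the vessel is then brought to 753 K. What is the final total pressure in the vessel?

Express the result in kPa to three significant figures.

2570 kPa

At constant V, partial pressures at 449 °C are proportional to moles, so apply stoichiometry directly to pressures.
P(H2O) required for 735 kPa of CO = (1/1) × 735 = 735.0 kPa; available 1730 kPa, so CO is limiting.
P(H2O) remaining = 1730 − (1/1) × 735 = 995.0 kPa
P(gaseous products) = (1+1)/1 × 735 = 1470 kPa
P_total at 449 °C = 995.0 + 1470 = 2465 kPa
Scaling to 753 K: P = 2465 × 753/722.15 = 2570 kPa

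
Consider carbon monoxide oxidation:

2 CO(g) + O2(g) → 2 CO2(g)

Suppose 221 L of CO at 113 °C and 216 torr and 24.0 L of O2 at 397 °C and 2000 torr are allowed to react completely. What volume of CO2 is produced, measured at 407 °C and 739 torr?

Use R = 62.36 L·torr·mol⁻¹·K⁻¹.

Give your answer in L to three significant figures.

114 L

n(CO) = PV/RT = (216 × 221) / (62.36 × 386.15) = 1.982 mol
n(O2) = PV/RT = (2000 × 24.0) / (62.36 × 670.15) = 1.149 mol
For 1.982 mol CO, stoichiometry requires (1/2) × 1.982 = 0.9910 mol O2; 1.149 mol is available, so CO is limiting.
n(CO2) = (2/2) × 1.982 = 1.982 mol
V(CO2) = nRT/P = 1.982 × 62.36 × 680.15 / 739 = 113.8 L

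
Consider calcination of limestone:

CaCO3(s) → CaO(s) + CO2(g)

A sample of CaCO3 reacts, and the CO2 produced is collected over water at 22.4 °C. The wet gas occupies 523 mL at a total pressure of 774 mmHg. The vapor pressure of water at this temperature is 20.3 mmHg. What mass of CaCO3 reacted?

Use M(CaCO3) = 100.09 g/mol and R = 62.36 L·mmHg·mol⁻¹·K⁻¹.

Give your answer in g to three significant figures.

2.14 g

P(CO2) = 774 − 20.3 = 753.7 mmHg
n(CO2) = PV/RT = (753.7 × 0.5230) / (62.36 × 295.55) = 0.02139 mol
n(CaCO3) = (1/1) × 0.02139 = 0.02139 mol
m(CaCO3) = 0.02139 × 100.09 = 2.141 g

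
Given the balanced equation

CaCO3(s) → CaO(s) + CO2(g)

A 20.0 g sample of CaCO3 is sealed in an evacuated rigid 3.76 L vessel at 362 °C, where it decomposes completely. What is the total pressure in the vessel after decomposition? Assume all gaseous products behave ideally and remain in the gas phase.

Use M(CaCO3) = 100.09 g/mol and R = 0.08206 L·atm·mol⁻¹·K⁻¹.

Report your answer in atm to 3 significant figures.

n(CaCO3) = 20.0 / 100.09 = 0.1998 mol
n(gas produced) = (1/1) × 0.1998 = 0.1998 mol
P = nRT/V = 0.1998 × 0.08206 × 635.15 / 3.76 = 2.770 atm

2.77 atm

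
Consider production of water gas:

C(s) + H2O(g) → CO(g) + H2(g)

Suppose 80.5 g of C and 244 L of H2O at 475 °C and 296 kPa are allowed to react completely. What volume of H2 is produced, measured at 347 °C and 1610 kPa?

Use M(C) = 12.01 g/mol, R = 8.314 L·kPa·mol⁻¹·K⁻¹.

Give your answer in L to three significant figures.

n(C) = 80.5 / 12.01 = 6.703 mol
n(H2O) = PV/RT = (296 × 244) / (8.314 × 748.15) = 11.61 mol
For 6.703 mol C, stoichiometry requires (1/1) × 6.703 = 6.703 mol H2O; 11.61 mol is available, so C is limiting.
n(H2) = (1/1) × 6.703 = 6.703 mol
V(H2) = nRT/P = 6.703 × 8.314 × 620.15 / 1610 = 21.47 L

21.5 L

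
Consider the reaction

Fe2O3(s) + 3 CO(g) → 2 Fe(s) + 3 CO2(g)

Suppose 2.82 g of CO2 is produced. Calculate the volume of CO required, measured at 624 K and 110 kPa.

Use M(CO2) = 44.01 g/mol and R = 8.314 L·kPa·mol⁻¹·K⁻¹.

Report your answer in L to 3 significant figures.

3.02 L

n(CO2) = 2.820 / 44.01 = 0.06408 mol
n(CO) = (3/3) × 0.06408 = 0.06408 mol
V = nRT/P = 0.06408 × 8.314 × 624 / 110 = 3.022 L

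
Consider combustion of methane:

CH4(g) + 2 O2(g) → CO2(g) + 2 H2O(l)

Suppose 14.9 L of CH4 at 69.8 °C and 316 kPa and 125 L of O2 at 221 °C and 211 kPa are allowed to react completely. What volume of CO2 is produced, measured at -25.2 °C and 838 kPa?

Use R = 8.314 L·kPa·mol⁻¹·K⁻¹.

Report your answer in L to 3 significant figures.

4.06 L

n(CH4) = PV/RT = (316 × 14.9) / (8.314 × 342.95) = 1.651 mol
n(O2) = PV/RT = (211 × 125) / (8.314 × 494.15) = 6.420 mol
For 1.651 mol CH4, stoichiometry requires (2/1) × 1.651 = 3.302 mol O2; 6.420 mol is available, so CH4 is limiting.
n(CO2) = (1/1) × 1.651 = 1.651 mol
V(CO2) = nRT/P = 1.651 × 8.314 × 247.95 / 838 = 4.061 L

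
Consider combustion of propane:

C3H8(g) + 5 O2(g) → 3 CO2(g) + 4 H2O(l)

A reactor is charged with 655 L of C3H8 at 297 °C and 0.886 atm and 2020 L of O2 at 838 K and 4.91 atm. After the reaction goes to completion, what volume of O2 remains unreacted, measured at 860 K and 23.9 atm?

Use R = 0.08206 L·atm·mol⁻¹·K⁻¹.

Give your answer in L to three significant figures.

243 L

n(C3H8) = PV/RT = (0.886 × 655) / (0.08206 × 570.15) = 12.40 mol
n(O2) = PV/RT = (4.91 × 2020) / (0.08206 × 838) = 144.2 mol
For 12.40 mol C3H8, stoichiometry requires (5/1) × 12.40 = 62.00 mol O2; 144.2 mol is available, so C3H8 is limiting.
n(O2) consumed = (5/1) × 12.40 = 62.00 mol; remaining = 144.2 − 62.00 = 82.20 mol
V(O2) = nRT/P = 82.20 × 0.08206 × 860 / 23.9 = 242.7 L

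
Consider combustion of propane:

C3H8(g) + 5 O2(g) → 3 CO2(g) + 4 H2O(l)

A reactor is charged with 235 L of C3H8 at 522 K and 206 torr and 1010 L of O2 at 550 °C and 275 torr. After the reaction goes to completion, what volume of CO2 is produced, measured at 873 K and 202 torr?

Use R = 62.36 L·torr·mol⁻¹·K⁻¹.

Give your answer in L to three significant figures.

875 L

n(C3H8) = PV/RT = (206 × 235) / (62.36 × 522) = 1.487 mol
n(O2) = PV/RT = (275 × 1010) / (62.36 × 823.15) = 5.411 mol
For 1.487 mol C3H8, stoichiometry requires (5/1) × 1.487 = 7.435 mol O2; 5.411 mol is available, so O2 is limiting.
n(CO2) = (3/5) × 5.411 = 3.247 mol
V(CO2) = nRT/P = 3.247 × 62.36 × 873 / 202 = 875.1 L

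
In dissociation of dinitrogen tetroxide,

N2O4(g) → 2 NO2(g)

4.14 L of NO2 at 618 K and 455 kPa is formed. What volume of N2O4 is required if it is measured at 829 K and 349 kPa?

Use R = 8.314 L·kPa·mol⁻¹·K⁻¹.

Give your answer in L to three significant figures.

n(NO2) = PV/RT = (455 × 4.14) / (8.314 × 618) = 0.3666 mol
n(N2O4) = (1/2) × 0.3666 = 0.1833 mol
V = nRT/P = 0.1833 × 8.314 × 829 / 349 = 3.620 L

3.62 L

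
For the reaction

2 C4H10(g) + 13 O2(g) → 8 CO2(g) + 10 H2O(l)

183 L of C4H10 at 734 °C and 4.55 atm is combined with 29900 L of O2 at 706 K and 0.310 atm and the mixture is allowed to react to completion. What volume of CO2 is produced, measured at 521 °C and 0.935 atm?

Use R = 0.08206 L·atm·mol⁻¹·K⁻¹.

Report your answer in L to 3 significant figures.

n(C4H10) = PV/RT = (4.55 × 183) / (0.08206 × 1007.15) = 10.07 mol
n(O2) = PV/RT = (0.310 × 29900) / (0.08206 × 706) = 160.0 mol
For 10.07 mol C4H10, stoichiometry requires (13/2) × 10.07 = 65.45 mol O2; 160.0 mol is available, so C4H10 is limiting.
n(CO2) = (8/2) × 10.07 = 40.28 mol
V(CO2) = nRT/P = 40.28 × 0.08206 × 794.15 / 0.935 = 2807 L

2810 L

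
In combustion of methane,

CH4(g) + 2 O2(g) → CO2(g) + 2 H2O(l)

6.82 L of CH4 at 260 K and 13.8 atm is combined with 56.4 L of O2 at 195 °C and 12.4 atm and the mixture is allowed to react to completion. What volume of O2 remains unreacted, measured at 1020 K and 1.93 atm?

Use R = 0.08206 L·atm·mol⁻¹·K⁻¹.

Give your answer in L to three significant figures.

n(CH4) = PV/RT = (13.8 × 6.82) / (0.08206 × 260) = 4.411 mol
n(O2) = PV/RT = (12.4 × 56.4) / (0.08206 × 468.15) = 18.20 mol
For 4.411 mol CH4, stoichiometry requires (2/1) × 4.411 = 8.822 mol O2; 18.20 mol is available, so CH4 is limiting.
n(O2) consumed = (2/1) × 4.411 = 8.822 mol; remaining = 18.20 − 8.822 = 9.378 mol
V(O2) = nRT/P = 9.378 × 0.08206 × 1020 / 1.93 = 406.7 L

407 L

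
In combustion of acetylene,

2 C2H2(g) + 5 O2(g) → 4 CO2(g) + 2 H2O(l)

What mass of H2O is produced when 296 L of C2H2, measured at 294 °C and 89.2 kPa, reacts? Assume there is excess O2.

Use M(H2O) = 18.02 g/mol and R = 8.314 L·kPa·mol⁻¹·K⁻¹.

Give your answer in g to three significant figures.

n(C2H2) = PV/RT = (89.2 × 296) / (8.314 × 567.15) = 5.599 mol
n(H2O) = (2/2) × 5.599 = 5.599 mol
m(H2O) = 5.599 × 18.02 = 100.9 g

101 g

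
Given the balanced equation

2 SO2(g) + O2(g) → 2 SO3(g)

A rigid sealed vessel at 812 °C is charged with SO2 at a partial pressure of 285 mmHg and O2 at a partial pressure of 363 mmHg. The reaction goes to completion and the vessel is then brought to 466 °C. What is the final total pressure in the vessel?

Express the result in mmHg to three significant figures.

344 mmHg

With V and T fixed, P_i ∝ n_i, so the mole ratios apply directly to partial pressures at 812 °C.
P(O2) required for 285 mmHg of SO2 = (1/2) × 285 = 142.5 mmHg; available 363 mmHg, so SO2 is limiting.
P(O2) remaining = 363 − (1/2) × 285 = 220.5 mmHg
P(gaseous products) = (2)/2 × 285 = 285.0 mmHg
P_total at 812 °C = 220.5 + 285.0 = 505.5 mmHg
Scaling to 466 °C: P = 505.5 × 739.15/1085.15 = 344.3 mmHg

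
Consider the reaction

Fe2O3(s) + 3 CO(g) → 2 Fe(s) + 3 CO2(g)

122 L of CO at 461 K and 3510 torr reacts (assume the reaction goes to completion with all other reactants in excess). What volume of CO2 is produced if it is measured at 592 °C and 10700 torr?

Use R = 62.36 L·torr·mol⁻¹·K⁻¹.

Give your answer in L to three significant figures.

75.1 L

n(CO) = PV/RT = (3510 × 122) / (62.36 × 461) = 14.90 mol
n(CO2) = (3/3) × 14.90 = 14.90 mol
V = nRT/P = 14.90 × 62.36 × 865.15 / 10700 = 75.13 L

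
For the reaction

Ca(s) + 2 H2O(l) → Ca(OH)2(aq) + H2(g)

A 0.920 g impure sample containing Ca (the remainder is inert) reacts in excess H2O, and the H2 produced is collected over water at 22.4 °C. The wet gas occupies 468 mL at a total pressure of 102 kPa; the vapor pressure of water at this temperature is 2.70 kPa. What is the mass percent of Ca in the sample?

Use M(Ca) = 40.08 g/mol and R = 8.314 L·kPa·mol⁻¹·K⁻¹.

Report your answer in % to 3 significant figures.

P(H2) = 102 − 2.70 = 99.30 kPa
n(H2) = PV/RT = (99.30 × 0.4680) / (8.314 × 295.55) = 0.01891 mol
n(Ca) = (1/1) × 0.01891 = 0.01891 mol
m(Ca) = 0.01891 × 40.08 = 0.7579 g
%Ca = 0.7579 / 0.920 × 100 = 82.38%

82.4 %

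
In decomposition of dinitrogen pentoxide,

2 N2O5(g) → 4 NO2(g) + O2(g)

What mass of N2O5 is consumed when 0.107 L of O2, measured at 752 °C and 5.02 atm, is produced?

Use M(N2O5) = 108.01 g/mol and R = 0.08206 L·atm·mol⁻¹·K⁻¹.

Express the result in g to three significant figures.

1.38 g

n(O2) = PV/RT = (5.02 × 0.107) / (0.08206 × 1025.15) = 0.006385 mol
n(N2O5) = (2/1) × 0.006385 = 0.01277 mol
m(N2O5) = 0.01277 × 108.01 = 1.379 g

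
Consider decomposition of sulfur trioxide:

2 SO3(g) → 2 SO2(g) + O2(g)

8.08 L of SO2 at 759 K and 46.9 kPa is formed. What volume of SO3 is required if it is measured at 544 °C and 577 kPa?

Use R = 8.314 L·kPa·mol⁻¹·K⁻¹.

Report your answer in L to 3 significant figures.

0.707 L

n(SO2) = PV/RT = (46.9 × 8.08) / (8.314 × 759) = 0.06005 mol
n(SO3) = (2/2) × 0.06005 = 0.06005 mol
V = nRT/P = 0.06005 × 8.314 × 817.15 / 577 = 0.7070 L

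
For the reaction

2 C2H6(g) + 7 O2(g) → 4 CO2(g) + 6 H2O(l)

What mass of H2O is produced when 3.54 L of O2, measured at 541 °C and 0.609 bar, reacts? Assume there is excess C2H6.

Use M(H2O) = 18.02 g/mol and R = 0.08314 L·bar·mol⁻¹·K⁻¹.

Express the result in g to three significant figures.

n(O2) = PV/RT = (0.609 × 3.54) / (0.08314 × 814.15) = 0.03185 mol
n(H2O) = (6/7) × 0.03185 = 0.02730 mol
m(H2O) = 0.02730 × 18.02 = 0.4919 g

0.492 g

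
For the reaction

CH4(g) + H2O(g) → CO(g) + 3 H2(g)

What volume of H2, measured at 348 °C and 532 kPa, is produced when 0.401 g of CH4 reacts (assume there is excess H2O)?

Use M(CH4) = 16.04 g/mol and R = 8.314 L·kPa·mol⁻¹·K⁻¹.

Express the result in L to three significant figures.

n(CH4) = 0.4010 / 16.04 = 0.02500 mol
n(H2) = (3/1) × 0.02500 = 0.07500 mol
V = nRT/P = 0.07500 × 8.314 × 621.15 / 532 = 0.7280 L

0.728 L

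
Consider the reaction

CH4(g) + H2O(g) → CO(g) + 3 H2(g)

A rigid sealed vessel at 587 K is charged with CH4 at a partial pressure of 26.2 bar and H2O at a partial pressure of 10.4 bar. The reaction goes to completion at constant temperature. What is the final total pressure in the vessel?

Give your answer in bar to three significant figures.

57.4 bar

At constant V, partial pressures at 587 K are proportional to moles, so apply stoichiometry directly to pressures.
P(H2O) required for 26.2 bar of CH4 = (1/1) × 26.2 = 26.20 bar; available 10.4 bar, so H2O is limiting.
P(CH4) remaining = 26.2 − (1/1) × 10.4 = 15.80 bar
P(gaseous products) = (1+3)/1 × 10.4 = 41.60 bar
P_total at 587 K = 15.80 + 41.60 = 57.40 bar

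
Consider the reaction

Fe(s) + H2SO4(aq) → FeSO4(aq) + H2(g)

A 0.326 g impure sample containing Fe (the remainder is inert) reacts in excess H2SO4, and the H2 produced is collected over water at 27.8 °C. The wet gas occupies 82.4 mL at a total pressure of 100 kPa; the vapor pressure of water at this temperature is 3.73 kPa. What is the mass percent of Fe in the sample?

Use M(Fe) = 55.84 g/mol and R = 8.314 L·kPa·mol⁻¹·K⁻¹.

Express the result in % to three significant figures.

54.3 %

P(H2) = 100 − 3.73 = 96.27 kPa
n(H2) = PV/RT = (96.27 × 0.08240) / (8.314 × 300.95) = 0.003170 mol
n(Fe) = (1/1) × 0.003170 = 0.003170 mol
m(Fe) = 0.003170 × 55.84 = 0.1770 g
%Fe = 0.1770 / 0.326 × 100 = 54.29%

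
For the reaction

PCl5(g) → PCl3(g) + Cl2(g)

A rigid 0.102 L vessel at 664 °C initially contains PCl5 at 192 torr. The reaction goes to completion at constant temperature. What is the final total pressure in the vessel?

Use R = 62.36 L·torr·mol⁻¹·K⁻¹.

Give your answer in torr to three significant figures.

384 torr

At constant T and V, P ∝ n(gas): 1 mol gas → 2 mol gas.
P_final = (2/1) × 192 = 384.0 torr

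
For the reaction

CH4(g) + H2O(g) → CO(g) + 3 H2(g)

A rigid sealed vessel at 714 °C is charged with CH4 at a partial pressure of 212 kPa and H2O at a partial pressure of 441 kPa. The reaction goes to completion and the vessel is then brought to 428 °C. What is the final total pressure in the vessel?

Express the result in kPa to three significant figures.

Because the vessel is rigid and T is held at 714 °C, work the stoichiometry in partial pressures (P_i = n_iRT/V).
P(H2O) required for 212 kPa of CH4 = (1/1) × 212 = 212.0 kPa; available 441 kPa, so CH4 is limiting.
P(H2O) remaining = 441 − (1/1) × 212 = 229.0 kPa
P(gaseous products) = (1+3)/1 × 212 = 848.0 kPa
P_total at 714 °C = 229.0 + 848.0 = 1077 kPa
Scaling to 428 °C: P = 1077 × 701.15/987.15 = 765.0 kPa

765 kPa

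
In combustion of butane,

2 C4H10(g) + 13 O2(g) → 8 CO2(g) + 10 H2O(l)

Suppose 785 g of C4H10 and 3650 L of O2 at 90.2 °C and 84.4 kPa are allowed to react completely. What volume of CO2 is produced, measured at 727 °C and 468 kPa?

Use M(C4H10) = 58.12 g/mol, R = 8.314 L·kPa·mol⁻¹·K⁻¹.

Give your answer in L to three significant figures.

n(C4H10) = 785 / 58.12 = 13.51 mol
n(O2) = PV/RT = (84.4 × 3650) / (8.314 × 363.35) = 102.0 mol
For 13.51 mol C4H10, stoichiometry requires (13/2) × 13.51 = 87.81 mol O2; 102.0 mol is available, so C4H10 is limiting.
n(CO2) = (8/2) × 13.51 = 54.04 mol
V(CO2) = nRT/P = 54.04 × 8.314 × 1000.15 / 468 = 960.2 L

960 L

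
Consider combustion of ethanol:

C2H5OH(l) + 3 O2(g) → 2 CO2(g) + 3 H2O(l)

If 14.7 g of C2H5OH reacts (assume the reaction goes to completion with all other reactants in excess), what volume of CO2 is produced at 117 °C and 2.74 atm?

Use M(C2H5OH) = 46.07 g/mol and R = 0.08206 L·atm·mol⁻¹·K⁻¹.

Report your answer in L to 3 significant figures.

n(C2H5OH) = 14.70 / 46.07 = 0.3191 mol
n(CO2) = (2/1) × 0.3191 = 0.6382 mol
V = nRT/P = 0.6382 × 0.08206 × 390.15 / 2.74 = 7.457 L

7.46 L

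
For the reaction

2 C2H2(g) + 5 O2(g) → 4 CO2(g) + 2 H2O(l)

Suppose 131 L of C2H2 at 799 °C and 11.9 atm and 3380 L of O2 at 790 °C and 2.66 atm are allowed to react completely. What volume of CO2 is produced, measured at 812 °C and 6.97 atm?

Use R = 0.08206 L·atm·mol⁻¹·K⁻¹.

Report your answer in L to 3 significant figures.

453 L

n(C2H2) = PV/RT = (11.9 × 131) / (0.08206 × 1072.15) = 17.72 mol
n(O2) = PV/RT = (2.66 × 3380) / (0.08206 × 1063.15) = 103.1 mol
For 17.72 mol C2H2, stoichiometry requires (5/2) × 17.72 = 44.30 mol O2; 103.1 mol is available, so C2H2 is limiting.
n(CO2) = (4/2) × 17.72 = 35.44 mol
V(CO2) = nRT/P = 35.44 × 0.08206 × 1085.15 / 6.97 = 452.8 L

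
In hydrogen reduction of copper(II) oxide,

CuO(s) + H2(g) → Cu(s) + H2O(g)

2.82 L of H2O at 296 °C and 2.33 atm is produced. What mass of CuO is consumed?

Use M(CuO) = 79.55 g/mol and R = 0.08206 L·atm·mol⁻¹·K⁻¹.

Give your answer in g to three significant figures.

n(H2O) = PV/RT = (2.33 × 2.82) / (0.08206 × 569.15) = 0.1407 mol
n(CuO) = (1/1) × 0.1407 = 0.1407 mol
m(CuO) = 0.1407 × 79.55 = 11.19 g

11.2 g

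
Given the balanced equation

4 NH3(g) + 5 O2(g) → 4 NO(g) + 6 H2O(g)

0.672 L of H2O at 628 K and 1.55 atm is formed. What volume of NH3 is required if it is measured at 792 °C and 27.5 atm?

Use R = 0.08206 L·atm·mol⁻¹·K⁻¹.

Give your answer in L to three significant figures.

n(H2O) = PV/RT = (1.55 × 0.672) / (0.08206 × 628) = 0.02021 mol
n(NH3) = (4/6) × 0.02021 = 0.01347 mol
V = nRT/P = 0.01347 × 0.08206 × 1065.15 / 27.5 = 0.04281 L

0.0428 L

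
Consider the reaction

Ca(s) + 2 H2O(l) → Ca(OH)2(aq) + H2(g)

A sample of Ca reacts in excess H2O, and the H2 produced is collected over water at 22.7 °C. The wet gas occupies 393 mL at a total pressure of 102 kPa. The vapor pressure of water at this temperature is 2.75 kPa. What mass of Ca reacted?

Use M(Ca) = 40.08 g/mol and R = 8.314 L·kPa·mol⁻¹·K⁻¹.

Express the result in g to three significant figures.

P(H2) = 102 − 2.75 = 99.25 kPa
n(H2) = PV/RT = (99.25 × 0.3930) / (8.314 × 295.85) = 0.01586 mol
n(Ca) = (1/1) × 0.01586 = 0.01586 mol
m(Ca) = 0.01586 × 40.08 = 0.6357 g

0.636 g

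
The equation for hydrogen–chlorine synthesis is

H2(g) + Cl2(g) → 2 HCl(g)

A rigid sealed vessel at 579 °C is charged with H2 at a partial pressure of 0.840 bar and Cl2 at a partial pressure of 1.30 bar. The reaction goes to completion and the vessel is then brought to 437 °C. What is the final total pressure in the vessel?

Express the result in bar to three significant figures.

1.78 bar

With V and T fixed, P_i ∝ n_i, so the mole ratios apply directly to partial pressures at 579 °C.
P(Cl2) required for 0.840 bar of H2 = (1/1) × 0.840 = 0.8400 bar; available 1.30 bar, so H2 is limiting.
P(Cl2) remaining = 1.30 − (1/1) × 0.840 = 0.4600 bar
P(gaseous products) = (2)/1 × 0.840 = 1.680 bar
P_total at 579 °C = 0.4600 + 1.680 = 2.140 bar
Scaling to 437 °C: P = 2.140 × 710.15/852.15 = 1.783 bar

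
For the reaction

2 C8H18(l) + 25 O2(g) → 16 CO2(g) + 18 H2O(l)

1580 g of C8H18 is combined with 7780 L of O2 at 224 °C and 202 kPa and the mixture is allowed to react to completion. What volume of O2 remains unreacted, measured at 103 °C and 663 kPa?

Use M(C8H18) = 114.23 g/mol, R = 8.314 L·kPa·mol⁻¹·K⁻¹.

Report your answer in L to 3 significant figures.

n(C8H18) = 1580 / 114.23 = 13.83 mol
n(O2) = PV/RT = (202 × 7780) / (8.314 × 497.15) = 380.2 mol
For 13.83 mol C8H18, stoichiometry requires (25/2) × 13.83 = 172.9 mol O2; 380.2 mol is available, so C8H18 is limiting.
n(O2) consumed = (25/2) × 13.83 = 172.9 mol; remaining = 380.2 − 172.9 = 207.3 mol
V(O2) = nRT/P = 207.3 × 8.314 × 376.15 / 663 = 977.8 L

978 L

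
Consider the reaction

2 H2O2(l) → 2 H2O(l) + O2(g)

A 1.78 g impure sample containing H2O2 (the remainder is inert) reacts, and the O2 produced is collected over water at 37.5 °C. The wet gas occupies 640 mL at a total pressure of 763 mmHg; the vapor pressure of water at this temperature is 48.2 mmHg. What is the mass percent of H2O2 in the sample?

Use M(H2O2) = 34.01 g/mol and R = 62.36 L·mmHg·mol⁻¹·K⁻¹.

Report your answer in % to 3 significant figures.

P(O2) = 763 − 48.2 = 714.8 mmHg
n(O2) = PV/RT = (714.8 × 0.6400) / (62.36 × 310.65) = 0.02361 mol
n(H2O2) = (2/1) × 0.02361 = 0.04722 mol
m(H2O2) = 0.04722 × 34.01 = 1.606 g
%H2O2 = 1.606 / 1.78 × 100 = 90.22%

90.2 %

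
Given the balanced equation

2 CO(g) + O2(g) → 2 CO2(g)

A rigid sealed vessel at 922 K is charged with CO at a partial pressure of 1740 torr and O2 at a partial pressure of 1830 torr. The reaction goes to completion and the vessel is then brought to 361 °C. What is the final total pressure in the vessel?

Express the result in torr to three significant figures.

1860 torr

Because the vessel is rigid and T is held at 922 K, work the stoichiometry in partial pressures (P_i = n_iRT/V).
P(O2) required for 1740 torr of CO = (1/2) × 1740 = 870.0 torr; available 1830 torr, so CO is limiting.
P(O2) remaining = 1830 − (1/2) × 1740 = 960.0 torr
P(gaseous products) = (2)/2 × 1740 = 1740 torr
P_total at 922 K = 960.0 + 1740 = 2700 torr
Scaling to 361 °C: P = 2700 × 634.15/922 = 1857 torr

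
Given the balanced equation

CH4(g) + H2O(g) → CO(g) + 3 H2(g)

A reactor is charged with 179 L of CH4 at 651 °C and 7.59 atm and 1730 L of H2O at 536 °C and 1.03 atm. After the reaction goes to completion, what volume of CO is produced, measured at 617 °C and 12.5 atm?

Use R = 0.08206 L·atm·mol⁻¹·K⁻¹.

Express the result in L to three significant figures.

n(CH4) = PV/RT = (7.59 × 179) / (0.08206 × 924.15) = 17.92 mol
n(H2O) = PV/RT = (1.03 × 1730) / (0.08206 × 809.15) = 26.84 mol
For 17.92 mol CH4, stoichiometry requires (1/1) × 17.92 = 17.92 mol H2O; 26.84 mol is available, so CH4 is limiting.
n(CO) = (1/1) × 17.92 = 17.92 mol
V(CO) = nRT/P = 17.92 × 0.08206 × 890.15 / 12.5 = 104.7 L

105 L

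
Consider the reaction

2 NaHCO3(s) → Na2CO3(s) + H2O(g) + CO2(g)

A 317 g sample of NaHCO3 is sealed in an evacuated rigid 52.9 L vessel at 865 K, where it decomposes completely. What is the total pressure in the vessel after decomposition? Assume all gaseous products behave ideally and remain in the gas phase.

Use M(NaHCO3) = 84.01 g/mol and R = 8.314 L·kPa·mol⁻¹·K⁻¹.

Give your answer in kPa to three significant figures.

513 kPa

n(NaHCO3) = 317 / 84.01 = 3.773 mol
n(gas produced) = (2/2) × 3.773 = 3.773 mol
P = nRT/V = 3.773 × 8.314 × 865 / 52.9 = 512.9 kPa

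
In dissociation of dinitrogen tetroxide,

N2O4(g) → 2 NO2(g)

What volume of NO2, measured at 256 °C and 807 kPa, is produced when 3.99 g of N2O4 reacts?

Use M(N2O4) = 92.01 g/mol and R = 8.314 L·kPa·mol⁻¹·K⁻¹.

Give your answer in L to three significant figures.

n(N2O4) = 3.990 / 92.01 = 0.04336 mol
n(NO2) = (2/1) × 0.04336 = 0.08672 mol
V = nRT/P = 0.08672 × 8.314 × 529.15 / 807 = 0.4728 L

0.473 L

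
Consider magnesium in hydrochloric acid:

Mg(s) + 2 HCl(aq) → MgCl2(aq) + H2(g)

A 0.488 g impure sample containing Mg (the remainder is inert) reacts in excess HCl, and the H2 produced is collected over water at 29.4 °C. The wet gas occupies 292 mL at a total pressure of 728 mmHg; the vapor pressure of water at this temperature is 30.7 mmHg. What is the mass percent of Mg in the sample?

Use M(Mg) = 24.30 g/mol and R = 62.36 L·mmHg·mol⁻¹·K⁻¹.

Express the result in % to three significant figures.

P(H2) = 728 − 30.7 = 697.3 mmHg
n(H2) = PV/RT = (697.3 × 0.2920) / (62.36 × 302.55) = 0.01079 mol
n(Mg) = (1/1) × 0.01079 = 0.01079 mol
m(Mg) = 0.01079 × 24.30 = 0.2622 g
%Mg = 0.2622 / 0.488 × 100 = 53.73%

53.7 %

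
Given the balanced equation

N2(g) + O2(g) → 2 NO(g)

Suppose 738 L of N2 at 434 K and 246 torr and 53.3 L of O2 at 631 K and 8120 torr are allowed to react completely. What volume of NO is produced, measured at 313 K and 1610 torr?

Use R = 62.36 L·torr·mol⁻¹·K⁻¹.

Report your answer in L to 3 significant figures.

n(N2) = PV/RT = (246 × 738) / (62.36 × 434) = 6.708 mol
n(O2) = PV/RT = (8120 × 53.3) / (62.36 × 631) = 11.00 mol
For 6.708 mol N2, stoichiometry requires (1/1) × 6.708 = 6.708 mol O2; 11.00 mol is available, so N2 is limiting.
n(NO) = (2/1) × 6.708 = 13.42 mol
V(NO) = nRT/P = 13.42 × 62.36 × 313 / 1610 = 162.7 L

163 L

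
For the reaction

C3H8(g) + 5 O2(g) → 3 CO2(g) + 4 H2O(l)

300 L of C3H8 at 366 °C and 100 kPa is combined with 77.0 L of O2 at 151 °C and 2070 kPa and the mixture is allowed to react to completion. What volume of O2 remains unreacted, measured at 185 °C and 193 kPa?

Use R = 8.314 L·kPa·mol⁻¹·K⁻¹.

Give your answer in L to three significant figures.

n(C3H8) = PV/RT = (100 × 300) / (8.314 × 639.15) = 5.646 mol
n(O2) = PV/RT = (2070 × 77.0) / (8.314 × 424.15) = 45.20 mol
For 5.646 mol C3H8, stoichiometry requires (5/1) × 5.646 = 28.23 mol O2; 45.20 mol is available, so C3H8 is limiting.
n(O2) consumed = (5/1) × 5.646 = 28.23 mol; remaining = 45.20 − 28.23 = 16.97 mol
V(O2) = nRT/P = 16.97 × 8.314 × 458.15 / 193 = 334.9 L

335 L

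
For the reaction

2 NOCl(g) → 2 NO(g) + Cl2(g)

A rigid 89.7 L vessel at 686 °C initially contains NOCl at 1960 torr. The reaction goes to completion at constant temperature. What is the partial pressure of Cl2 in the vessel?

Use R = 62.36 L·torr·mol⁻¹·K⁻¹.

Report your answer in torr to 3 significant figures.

n(NOCl)₀ = PV/RT = (1960 × 89.7) / (62.36 × 959.15) = 2.939 mol
n(Cl2) = (1/2) × 2.939 = 1.470 mol
P(Cl2) = nRT/V = 1.470 × 62.36 × 959.15 / 89.7 = 980.2 torr

980 torr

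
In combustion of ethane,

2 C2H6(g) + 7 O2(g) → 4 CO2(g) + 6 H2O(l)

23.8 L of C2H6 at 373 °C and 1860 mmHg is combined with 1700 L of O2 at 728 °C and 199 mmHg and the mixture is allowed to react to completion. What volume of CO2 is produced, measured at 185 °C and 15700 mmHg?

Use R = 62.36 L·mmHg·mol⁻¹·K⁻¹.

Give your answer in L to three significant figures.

4.00 L

n(C2H6) = PV/RT = (1860 × 23.8) / (62.36 × 646.15) = 1.099 mol
n(O2) = PV/RT = (199 × 1700) / (62.36 × 1001.15) = 5.419 mol
For 1.099 mol C2H6, stoichiometry requires (7/2) × 1.099 = 3.846 mol O2; 5.419 mol is available, so C2H6 is limiting.
n(CO2) = (4/2) × 1.099 = 2.198 mol
V(CO2) = nRT/P = 2.198 × 62.36 × 458.15 / 15700 = 4.000 L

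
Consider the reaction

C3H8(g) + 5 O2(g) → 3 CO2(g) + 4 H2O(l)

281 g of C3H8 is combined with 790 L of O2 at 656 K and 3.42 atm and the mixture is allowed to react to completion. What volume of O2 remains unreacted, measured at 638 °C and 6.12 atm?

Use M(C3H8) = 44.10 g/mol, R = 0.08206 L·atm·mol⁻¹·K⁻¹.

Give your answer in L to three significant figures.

n(C3H8) = 281 / 44.10 = 6.372 mol
n(O2) = PV/RT = (3.42 × 790) / (0.08206 × 656) = 50.19 mol
For 6.372 mol C3H8, stoichiometry requires (5/1) × 6.372 = 31.86 mol O2; 50.19 mol is available, so C3H8 is limiting.
n(O2) consumed = (5/1) × 6.372 = 31.86 mol; remaining = 50.19 − 31.86 = 18.33 mol
V(O2) = nRT/P = 18.33 × 0.08206 × 911.15 / 6.12 = 223.9 L

224 L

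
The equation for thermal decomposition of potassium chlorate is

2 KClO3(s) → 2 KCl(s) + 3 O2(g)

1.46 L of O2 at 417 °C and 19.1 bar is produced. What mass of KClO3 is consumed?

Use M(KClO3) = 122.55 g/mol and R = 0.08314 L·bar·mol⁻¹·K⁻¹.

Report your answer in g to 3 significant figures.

n(O2) = PV/RT = (19.1 × 1.46) / (0.08314 × 690.15) = 0.4860 mol
n(KClO3) = (2/3) × 0.4860 = 0.3240 mol
m(KClO3) = 0.3240 × 122.55 = 39.71 g

39.7 g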